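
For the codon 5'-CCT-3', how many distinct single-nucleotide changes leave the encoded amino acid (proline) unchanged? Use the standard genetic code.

3

Position 1: none → 0 synonymous.
Position 2: none → 0 synonymous.
Position 3: CCC, CCA, CCG → 3 synonymous.
Total: 0 + 0 + 3 = 3.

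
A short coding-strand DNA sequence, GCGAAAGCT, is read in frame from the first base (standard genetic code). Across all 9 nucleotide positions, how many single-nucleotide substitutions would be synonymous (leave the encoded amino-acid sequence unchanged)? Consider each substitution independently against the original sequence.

7

Codon 1 (GCG, Ala): 3 synonymous substitutions.
Codon 2 (AAA, Lys): 1 synonymous substitution.
Codon 3 (GCT, Ala): 3 synonymous substitutions.
Total: 3 + 1 + 3 = 7.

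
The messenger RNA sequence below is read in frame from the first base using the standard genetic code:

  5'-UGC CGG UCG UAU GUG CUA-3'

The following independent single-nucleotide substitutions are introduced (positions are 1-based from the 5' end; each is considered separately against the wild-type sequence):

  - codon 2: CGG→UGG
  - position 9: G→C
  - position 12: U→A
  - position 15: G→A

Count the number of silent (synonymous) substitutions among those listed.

Codon 2: CGG (Arg) → UGG (Trp) — missense.
Codon 3: UCG (Ser) → UCC (Ser) — synonymous.
Codon 4: UAU (Tyr) → UAA (Stop) — nonsense.
Codon 5: GUG (Val) → GUA (Val) — synonymous.
Synonymous: 2 of 4.

2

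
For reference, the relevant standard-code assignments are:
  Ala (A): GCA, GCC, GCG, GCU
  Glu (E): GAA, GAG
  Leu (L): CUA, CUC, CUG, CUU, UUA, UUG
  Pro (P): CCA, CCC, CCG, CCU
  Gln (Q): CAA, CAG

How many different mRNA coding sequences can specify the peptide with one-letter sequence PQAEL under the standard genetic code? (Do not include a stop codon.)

Pro: 4 codons.
Gln: 2 codons.
Ala: 4 codons.
Glu: 2 codons.
Leu: 6 codons.
4 × 2 × 4 × 2 × 6 = 384.

384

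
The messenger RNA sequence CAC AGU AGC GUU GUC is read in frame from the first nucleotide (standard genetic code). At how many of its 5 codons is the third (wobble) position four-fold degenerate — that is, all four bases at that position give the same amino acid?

Codon 1 CAC (His): third position 2-fold.
Codon 2 AGU (Ser): third position 2-fold.
Codon 3 AGC (Ser): third position 2-fold.
Codon 4 GUU (Val): third position 4-fold.
Codon 5 GUC (Val): third position 4-fold.
Four-fold degenerate third positions: 2.

2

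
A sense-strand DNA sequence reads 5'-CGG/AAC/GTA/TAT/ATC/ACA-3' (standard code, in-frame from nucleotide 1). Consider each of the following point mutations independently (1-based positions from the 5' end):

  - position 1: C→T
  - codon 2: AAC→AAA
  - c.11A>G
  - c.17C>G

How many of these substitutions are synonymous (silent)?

Codon 1: CGG (Arg) → TGG (Trp) — missense.
Codon 2: AAC (Asn) → AAA (Lys) — missense.
Codon 4: TAT (Tyr) → TGT (Cys) — missense.
Codon 6: ACA (Thr) → AGA (Arg) — missense.
Synonymous: 0 of 4.

0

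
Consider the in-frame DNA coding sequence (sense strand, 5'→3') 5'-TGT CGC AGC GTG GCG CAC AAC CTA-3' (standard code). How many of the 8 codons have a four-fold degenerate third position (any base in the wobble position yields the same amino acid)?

4

Codon 1 TGT (Cys): third position 2-fold.
Codon 2 CGC (Arg): third position 4-fold.
Codon 3 AGC (Ser): third position 2-fold.
Codon 4 GTG (Val): third position 4-fold.
Codon 5 GCG (Ala): third position 4-fold.
Codon 6 CAC (His): third position 2-fold.
Codon 7 AAC (Asn): third position 2-fold.
Codon 8 CTA (Leu): third position 4-fold.
Four-fold degenerate third positions: 4.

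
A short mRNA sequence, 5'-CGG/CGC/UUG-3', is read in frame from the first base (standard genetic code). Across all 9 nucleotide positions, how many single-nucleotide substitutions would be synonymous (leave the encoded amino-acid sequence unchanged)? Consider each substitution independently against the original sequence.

9

Codon 1 (CGG, Arg): 4 synonymous substitutions.
Codon 2 (CGC, Arg): 3 synonymous substitutions.
Codon 3 (UUG, Leu): 2 synonymous substitutions.
Total: 4 + 3 + 2 = 9.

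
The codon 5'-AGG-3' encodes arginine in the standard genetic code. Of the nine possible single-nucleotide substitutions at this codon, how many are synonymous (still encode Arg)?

Position 1: CGG → 1 synonymous.
Position 2: none → 0 synonymous.
Position 3: AGA → 1 synonymous.
Total: 1 + 0 + 1 = 2.

2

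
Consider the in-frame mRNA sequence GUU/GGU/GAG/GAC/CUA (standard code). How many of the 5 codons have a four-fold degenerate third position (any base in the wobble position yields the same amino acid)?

Codon 1 GUU (Val): third position 4-fold.
Codon 2 GGU (Gly): third position 4-fold.
Codon 3 GAG (Glu): third position 2-fold.
Codon 4 GAC (Asp): third position 2-fold.
Codon 5 CUA (Leu): third position 4-fold.
Four-fold degenerate third positions: 3.

3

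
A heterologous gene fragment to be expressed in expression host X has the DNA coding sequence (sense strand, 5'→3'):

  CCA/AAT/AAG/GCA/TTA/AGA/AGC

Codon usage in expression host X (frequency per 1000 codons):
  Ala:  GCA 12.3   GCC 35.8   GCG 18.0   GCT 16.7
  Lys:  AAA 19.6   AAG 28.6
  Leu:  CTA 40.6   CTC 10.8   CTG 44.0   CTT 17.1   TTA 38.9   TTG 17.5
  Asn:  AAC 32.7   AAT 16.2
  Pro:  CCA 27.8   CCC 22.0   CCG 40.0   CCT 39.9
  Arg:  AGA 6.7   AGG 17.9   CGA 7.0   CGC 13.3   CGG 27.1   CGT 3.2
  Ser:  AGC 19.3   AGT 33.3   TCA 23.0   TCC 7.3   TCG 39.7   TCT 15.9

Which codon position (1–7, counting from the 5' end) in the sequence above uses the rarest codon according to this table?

6

Codon 1 CCA (Pro): 27.8 per 1000.
Codon 2 AAT (Asn): 16.2 per 1000.
Codon 3 AAG (Lys): 28.6 per 1000.
Codon 4 GCA (Ala): 12.3 per 1000.
Codon 5 TTA (Leu): 38.9 per 1000.
Codon 6 AGA (Arg): 6.7 per 1000.
Codon 7 AGC (Ser): 19.3 per 1000.
Lowest frequency is 6.7 at codon 6.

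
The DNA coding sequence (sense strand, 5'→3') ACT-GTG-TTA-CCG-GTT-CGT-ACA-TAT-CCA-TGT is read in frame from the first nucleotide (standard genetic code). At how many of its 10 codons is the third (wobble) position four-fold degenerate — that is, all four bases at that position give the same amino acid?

7

Codon 1 ACT (Thr): third position 4-fold.
Codon 2 GTG (Val): third position 4-fold.
Codon 3 TTA (Leu): third position 2-fold.
Codon 4 CCG (Pro): third position 4-fold.
Codon 5 GTT (Val): third position 4-fold.
Codon 6 CGT (Arg): third position 4-fold.
Codon 7 ACA (Thr): third position 4-fold.
Codon 8 TAT (Tyr): third position 2-fold.
Codon 9 CCA (Pro): third position 4-fold.
Codon 10 TGT (Cys): third position 2-fold.
Four-fold degenerate third positions: 7.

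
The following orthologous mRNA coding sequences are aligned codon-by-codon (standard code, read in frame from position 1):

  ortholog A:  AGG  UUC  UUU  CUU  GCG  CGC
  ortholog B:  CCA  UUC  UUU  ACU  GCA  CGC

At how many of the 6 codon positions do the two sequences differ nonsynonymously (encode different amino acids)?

Codon 1: AGG Arg / CCA Pro — nonsynonymous.
Codon 2: UUC Phe / UUC Phe — identical.
Codon 3: UUU Phe / UUU Phe — identical.
Codon 4: CUU Leu / ACU Thr — nonsynonymous.
Codon 5: GCG Ala / GCA Ala — synonymous.
Codon 6: CGC Arg / CGC Arg — identical.
Nonsynonymous differences: 2.

2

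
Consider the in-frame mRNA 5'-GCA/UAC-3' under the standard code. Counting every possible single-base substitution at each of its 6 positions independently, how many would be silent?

Codon 1 (GCA, Ala): 3 synonymous substitutions.
Codon 2 (UAC, Tyr): 1 synonymous substitution.
Total: 3 + 1 = 4.

4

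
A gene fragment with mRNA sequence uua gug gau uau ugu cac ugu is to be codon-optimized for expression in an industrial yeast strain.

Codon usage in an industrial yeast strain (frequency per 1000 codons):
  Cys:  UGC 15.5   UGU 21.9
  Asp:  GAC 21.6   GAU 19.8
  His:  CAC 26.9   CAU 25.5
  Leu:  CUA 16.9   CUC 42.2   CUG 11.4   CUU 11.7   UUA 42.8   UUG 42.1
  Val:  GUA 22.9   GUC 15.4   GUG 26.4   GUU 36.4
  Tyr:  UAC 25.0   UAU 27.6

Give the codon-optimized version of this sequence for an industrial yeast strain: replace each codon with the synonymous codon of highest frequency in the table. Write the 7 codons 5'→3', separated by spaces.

Codon 1 (Leu): best is UUA at 42.8.
Codon 2 (Val): best is GUU at 36.4.
Codon 3 (Asp): best is GAC at 21.6.
Codon 4 (Tyr): best is UAU at 27.6.
Codon 5 (Cys): best is UGU at 21.9.
Codon 6 (His): best is CAC at 26.9.
Codon 7 (Cys): best is UGU at 21.9.

UUA GUU GAC UAU UGU CAC UGU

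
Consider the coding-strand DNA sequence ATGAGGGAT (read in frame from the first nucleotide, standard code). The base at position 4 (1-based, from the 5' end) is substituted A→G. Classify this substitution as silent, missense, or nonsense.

Position 4 falls in codon 2: AGG → Arg.
After the substitution the codon is GGG → Gly.
Arg ≠ Gly, so this is a missense mutation.

missense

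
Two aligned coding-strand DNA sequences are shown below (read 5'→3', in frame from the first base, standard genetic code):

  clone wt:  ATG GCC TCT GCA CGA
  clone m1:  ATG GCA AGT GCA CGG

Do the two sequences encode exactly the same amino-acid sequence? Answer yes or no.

yes

Codon 1: ATG Met / ATG Met — identical.
Codon 2: GCC Ala / GCA Ala — synonymous.
Codon 3: TCT Ser / AGT Ser — synonymous.
Codon 4: GCA Ala / GCA Ala — identical.
Codon 5: CGA Arg / CGG Arg — synonymous.
Nonsynonymous differences: 0 → same protein.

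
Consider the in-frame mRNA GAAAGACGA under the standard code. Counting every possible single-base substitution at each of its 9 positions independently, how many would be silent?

7

Codon 1 (GAA, Glu): 1 synonymous substitution.
Codon 2 (AGA, Arg): 2 synonymous substitutions.
Codon 3 (CGA, Arg): 4 synonymous substitutions.
Total: 1 + 2 + 4 = 7.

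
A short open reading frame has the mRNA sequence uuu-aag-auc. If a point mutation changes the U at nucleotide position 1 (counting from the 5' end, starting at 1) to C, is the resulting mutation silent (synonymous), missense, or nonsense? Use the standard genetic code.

Position 1 falls in codon 1: UUU → Phe.
After the substitution the codon is CUU → Leu.
Phe ≠ Leu, so this is a missense mutation.

missense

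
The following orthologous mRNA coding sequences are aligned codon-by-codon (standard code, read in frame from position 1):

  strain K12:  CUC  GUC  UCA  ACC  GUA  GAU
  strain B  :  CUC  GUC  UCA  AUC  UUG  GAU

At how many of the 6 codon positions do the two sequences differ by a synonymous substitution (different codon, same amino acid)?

0

Codon 1: CUC Leu / CUC Leu — identical.
Codon 2: GUC Val / GUC Val — identical.
Codon 3: UCA Ser / UCA Ser — identical.
Codon 4: ACC Thr / AUC Ile — nonsynonymous.
Codon 5: GUA Val / UUG Leu — nonsynonymous.
Codon 6: GAU Asp / GAU Asp — identical.
Synonymous differences: 0.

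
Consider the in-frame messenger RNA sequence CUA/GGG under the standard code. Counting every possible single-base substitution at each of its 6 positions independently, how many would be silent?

Codon 1 (CUA, Leu): 4 synonymous substitutions.
Codon 2 (GGG, Gly): 3 synonymous substitutions.
Total: 4 + 3 = 7.

7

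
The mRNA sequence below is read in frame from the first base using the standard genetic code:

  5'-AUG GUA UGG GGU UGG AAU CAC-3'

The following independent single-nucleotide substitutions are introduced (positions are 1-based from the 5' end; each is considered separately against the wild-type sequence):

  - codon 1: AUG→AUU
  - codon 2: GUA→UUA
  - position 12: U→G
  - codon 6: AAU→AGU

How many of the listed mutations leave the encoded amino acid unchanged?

Codon 1: AUG (Met) → AUU (Ile) — missense.
Codon 2: GUA (Val) → UUA (Leu) — missense.
Codon 4: GGU (Gly) → GGG (Gly) — synonymous.
Codon 6: AAU (Asn) → AGU (Ser) — missense.
Synonymous: 1 of 4.

1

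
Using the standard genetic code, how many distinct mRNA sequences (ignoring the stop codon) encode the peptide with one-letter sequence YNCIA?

96

Tyr: 2 codons.
Asn: 2 codons.
Cys: 2 codons.
Ile: 3 codons.
Ala: 4 codons.
2 × 2 × 2 × 3 × 4 = 96.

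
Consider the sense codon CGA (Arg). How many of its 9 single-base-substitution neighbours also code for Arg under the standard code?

4

Position 1: AGA → 1 synonymous.
Position 2: none → 0 synonymous.
Position 3: CGU, CGC, CGG → 3 synonymous.
Total: 1 + 0 + 3 = 4.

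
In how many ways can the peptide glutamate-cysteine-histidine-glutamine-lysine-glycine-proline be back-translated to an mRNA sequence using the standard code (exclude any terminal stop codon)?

512

Glu: 2 codons.
Cys: 2 codons.
His: 2 codons.
Gln: 2 codons.
Lys: 2 codons.
Gly: 4 codons.
Pro: 4 codons.
2 × 2 × 2 × 2 × 2 × 4 × 4 = 512.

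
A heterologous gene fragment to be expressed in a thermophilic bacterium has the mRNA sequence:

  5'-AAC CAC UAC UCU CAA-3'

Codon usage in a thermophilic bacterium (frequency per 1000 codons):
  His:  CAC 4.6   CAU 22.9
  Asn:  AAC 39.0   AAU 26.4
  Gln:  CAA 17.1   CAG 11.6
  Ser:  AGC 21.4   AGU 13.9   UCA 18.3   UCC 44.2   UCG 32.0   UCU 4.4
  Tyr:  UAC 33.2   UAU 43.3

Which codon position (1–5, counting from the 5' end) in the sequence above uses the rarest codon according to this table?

4

Codon 1 AAC (Asn): 39.0 per 1000.
Codon 2 CAC (His): 4.6 per 1000.
Codon 3 UAC (Tyr): 33.2 per 1000.
Codon 4 UCU (Ser): 4.4 per 1000.
Codon 5 CAA (Gln): 17.1 per 1000.
Lowest frequency is 4.4 at codon 4.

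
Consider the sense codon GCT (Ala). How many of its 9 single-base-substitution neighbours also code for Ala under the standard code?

Position 1: none → 0 synonymous.
Position 2: none → 0 synonymous.
Position 3: GCC, GCA, GCG → 3 synonymous.
Total: 0 + 0 + 3 = 3.

3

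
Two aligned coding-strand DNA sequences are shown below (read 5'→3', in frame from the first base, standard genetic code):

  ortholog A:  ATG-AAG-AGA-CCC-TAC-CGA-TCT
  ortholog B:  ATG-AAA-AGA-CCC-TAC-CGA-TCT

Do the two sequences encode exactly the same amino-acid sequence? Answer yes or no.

Codon 1: ATG Met / ATG Met — identical.
Codon 2: AAG Lys / AAA Lys — synonymous.
Codon 3: AGA Arg / AGA Arg — identical.
Codon 4: CCC Pro / CCC Pro — identical.
Codon 5: TAC Tyr / TAC Tyr — identical.
Codon 6: CGA Arg / CGA Arg — identical.
Codon 7: TCT Ser / TCT Ser — identical.
Nonsynonymous differences: 0 → same protein.

yes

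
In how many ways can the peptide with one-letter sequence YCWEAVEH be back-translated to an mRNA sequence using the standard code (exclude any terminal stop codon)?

Tyr: 2 codons.
Cys: 2 codons.
Trp: 1 codon.
Glu: 2 codons.
Ala: 4 codons.
Val: 4 codons.
Glu: 2 codons.
His: 2 codons.
2 × 2 × 1 × 2 × 4 × 4 × 2 × 2 = 512.

512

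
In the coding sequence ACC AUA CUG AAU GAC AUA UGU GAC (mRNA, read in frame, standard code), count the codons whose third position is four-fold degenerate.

Codon 1 ACC (Thr): third position 4-fold.
Codon 2 AUA (Ile): third position 3-fold.
Codon 3 CUG (Leu): third position 4-fold.
Codon 4 AAU (Asn): third position 2-fold.
Codon 5 GAC (Asp): third position 2-fold.
Codon 6 AUA (Ile): third position 3-fold.
Codon 7 UGU (Cys): third position 2-fold.
Codon 8 GAC (Asp): third position 2-fold.
Four-fold degenerate third positions: 2.

2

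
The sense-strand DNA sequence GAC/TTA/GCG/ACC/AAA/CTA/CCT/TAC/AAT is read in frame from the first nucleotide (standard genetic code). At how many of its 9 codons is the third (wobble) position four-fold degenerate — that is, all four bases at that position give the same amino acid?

4

Codon 1 GAC (Asp): third position 2-fold.
Codon 2 TTA (Leu): third position 2-fold.
Codon 3 GCG (Ala): third position 4-fold.
Codon 4 ACC (Thr): third position 4-fold.
Codon 5 AAA (Lys): third position 2-fold.
Codon 6 CTA (Leu): third position 4-fold.
Codon 7 CCT (Pro): third position 4-fold.
Codon 8 TAC (Tyr): third position 2-fold.
Codon 9 AAT (Asn): third position 2-fold.
Four-fold degenerate third positions: 4.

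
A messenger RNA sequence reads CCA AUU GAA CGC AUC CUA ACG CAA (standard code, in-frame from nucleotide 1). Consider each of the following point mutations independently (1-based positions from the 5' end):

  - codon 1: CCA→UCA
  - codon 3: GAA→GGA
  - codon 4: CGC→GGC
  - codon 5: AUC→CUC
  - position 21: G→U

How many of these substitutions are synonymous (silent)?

Codon 1: CCA (Pro) → UCA (Ser) — missense.
Codon 3: GAA (Glu) → GGA (Gly) — missense.
Codon 4: CGC (Arg) → GGC (Gly) — missense.
Codon 5: AUC (Ile) → CUC (Leu) — missense.
Codon 7: ACG (Thr) → ACU (Thr) — synonymous.
Synonymous: 1 of 5.

1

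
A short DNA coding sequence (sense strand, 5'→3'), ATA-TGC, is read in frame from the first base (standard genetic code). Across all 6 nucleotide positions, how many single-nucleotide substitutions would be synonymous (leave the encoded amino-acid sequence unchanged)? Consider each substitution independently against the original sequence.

3

Codon 1 (ATA, Ile): 2 synonymous substitutions.
Codon 2 (TGC, Cys): 1 synonymous substitution.
Total: 2 + 1 = 3.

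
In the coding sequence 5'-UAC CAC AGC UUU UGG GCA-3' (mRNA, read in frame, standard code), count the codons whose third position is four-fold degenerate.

1

Codon 1 UAC (Tyr): third position 2-fold.
Codon 2 CAC (His): third position 2-fold.
Codon 3 AGC (Ser): third position 2-fold.
Codon 4 UUU (Phe): third position 2-fold.
Codon 5 UGG (Trp): third position 1-fold.
Codon 6 GCA (Ala): third position 4-fold.
Four-fold degenerate third positions: 1.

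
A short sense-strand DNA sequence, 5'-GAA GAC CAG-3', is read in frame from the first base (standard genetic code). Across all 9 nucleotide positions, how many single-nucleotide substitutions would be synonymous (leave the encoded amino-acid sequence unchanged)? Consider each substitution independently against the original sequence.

3

Codon 1 (GAA, Glu): 1 synonymous substitution.
Codon 2 (GAC, Asp): 1 synonymous substitution.
Codon 3 (CAG, Gln): 1 synonymous substitution.
Total: 1 + 1 + 1 = 3.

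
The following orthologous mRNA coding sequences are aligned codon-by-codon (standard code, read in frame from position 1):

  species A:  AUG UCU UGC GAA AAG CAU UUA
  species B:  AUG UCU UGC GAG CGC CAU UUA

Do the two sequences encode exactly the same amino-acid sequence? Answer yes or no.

Codon 1: AUG Met / AUG Met — identical.
Codon 2: UCU Ser / UCU Ser — identical.
Codon 3: UGC Cys / UGC Cys — identical.
Codon 4: GAA Glu / GAG Glu — synonymous.
Codon 5: AAG Lys / CGC Arg — nonsynonymous.
Codon 6: CAU His / CAU His — identical.
Codon 7: UUA Leu / UUA Leu — identical.
Nonsynonymous differences: 1 → different protein.

no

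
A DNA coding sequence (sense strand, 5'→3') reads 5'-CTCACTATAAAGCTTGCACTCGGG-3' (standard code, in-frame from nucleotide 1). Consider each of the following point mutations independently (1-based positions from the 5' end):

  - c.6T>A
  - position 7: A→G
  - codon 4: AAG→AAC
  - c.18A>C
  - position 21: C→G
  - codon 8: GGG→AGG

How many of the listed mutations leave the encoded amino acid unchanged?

3

Codon 2: ACT (Thr) → ACA (Thr) — synonymous.
Codon 3: ATA (Ile) → GTA (Val) — missense.
Codon 4: AAG (Lys) → AAC (Asn) — missense.
Codon 6: GCA (Ala) → GCC (Ala) — synonymous.
Codon 7: CTC (Leu) → CTG (Leu) — synonymous.
Codon 8: GGG (Gly) → AGG (Arg) — missense.
Synonymous: 3 of 6.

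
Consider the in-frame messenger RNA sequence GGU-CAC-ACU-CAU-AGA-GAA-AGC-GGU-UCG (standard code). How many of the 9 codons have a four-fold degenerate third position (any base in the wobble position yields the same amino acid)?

Codon 1 GGU (Gly): third position 4-fold.
Codon 2 CAC (His): third position 2-fold.
Codon 3 ACU (Thr): third position 4-fold.
Codon 4 CAU (His): third position 2-fold.
Codon 5 AGA (Arg): third position 2-fold.
Codon 6 GAA (Glu): third position 2-fold.
Codon 7 AGC (Ser): third position 2-fold.
Codon 8 GGU (Gly): third position 4-fold.
Codon 9 UCG (Ser): third position 4-fold.
Four-fold degenerate third positions: 4.

4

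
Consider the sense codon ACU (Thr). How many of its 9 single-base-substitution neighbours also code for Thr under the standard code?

3

Position 1: none → 0 synonymous.
Position 2: none → 0 synonymous.
Position 3: ACC, ACA, ACG → 3 synonymous.
Total: 0 + 0 + 3 = 3.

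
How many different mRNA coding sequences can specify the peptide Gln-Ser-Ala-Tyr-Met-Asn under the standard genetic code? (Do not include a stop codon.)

Gln: 2 codons.
Ser: 6 codons.
Ala: 4 codons.
Tyr: 2 codons.
Met: 1 codon.
Asn: 2 codons.
2 × 6 × 4 × 2 × 1 × 2 = 192.

192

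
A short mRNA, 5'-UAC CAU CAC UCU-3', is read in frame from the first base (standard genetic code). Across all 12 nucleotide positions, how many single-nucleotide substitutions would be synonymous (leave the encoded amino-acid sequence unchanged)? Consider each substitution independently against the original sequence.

Codon 1 (UAC, Tyr): 1 synonymous substitution.
Codon 2 (CAU, His): 1 synonymous substitution.
Codon 3 (CAC, His): 1 synonymous substitution.
Codon 4 (UCU, Ser): 3 synonymous substitutions.
Total: 1 + 1 + 1 + 3 = 6.

6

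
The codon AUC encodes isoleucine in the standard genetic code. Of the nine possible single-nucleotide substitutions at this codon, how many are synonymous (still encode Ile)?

Position 1: none → 0 synonymous.
Position 2: none → 0 synonymous.
Position 3: AUU, AUA → 2 synonymous.
Total: 0 + 0 + 2 = 2.

2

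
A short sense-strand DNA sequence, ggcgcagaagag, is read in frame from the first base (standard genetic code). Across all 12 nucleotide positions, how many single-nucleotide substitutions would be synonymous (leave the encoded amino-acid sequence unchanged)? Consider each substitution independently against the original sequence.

8

Codon 1 (GGC, Gly): 3 synonymous substitutions.
Codon 2 (GCA, Ala): 3 synonymous substitutions.
Codon 3 (GAA, Glu): 1 synonymous substitution.
Codon 4 (GAG, Glu): 1 synonymous substitution.
Total: 3 + 3 + 1 + 1 = 8.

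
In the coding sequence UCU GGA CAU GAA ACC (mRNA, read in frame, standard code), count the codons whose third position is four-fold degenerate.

Codon 1 UCU (Ser): third position 4-fold.
Codon 2 GGA (Gly): third position 4-fold.
Codon 3 CAU (His): third position 2-fold.
Codon 4 GAA (Glu): third position 2-fold.
Codon 5 ACC (Thr): third position 4-fold.
Four-fold degenerate third positions: 3.

3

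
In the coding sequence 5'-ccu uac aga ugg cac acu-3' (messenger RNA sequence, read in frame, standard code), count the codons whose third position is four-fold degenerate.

Codon 1 CCU (Pro): third position 4-fold.
Codon 2 UAC (Tyr): third position 2-fold.
Codon 3 AGA (Arg): third position 2-fold.
Codon 4 UGG (Trp): third position 1-fold.
Codon 5 CAC (His): third position 2-fold.
Codon 6 ACU (Thr): third position 4-fold.
Four-fold degenerate third positions: 2.

2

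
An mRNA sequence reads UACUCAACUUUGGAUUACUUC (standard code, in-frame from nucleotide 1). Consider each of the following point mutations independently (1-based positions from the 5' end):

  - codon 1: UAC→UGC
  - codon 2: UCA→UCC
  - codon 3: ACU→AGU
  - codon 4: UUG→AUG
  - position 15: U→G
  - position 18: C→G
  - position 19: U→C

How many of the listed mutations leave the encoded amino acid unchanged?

1

Codon 1: UAC (Tyr) → UGC (Cys) — missense.
Codon 2: UCA (Ser) → UCC (Ser) — synonymous.
Codon 3: ACU (Thr) → AGU (Ser) — missense.
Codon 4: UUG (Leu) → AUG (Met) — missense.
Codon 5: GAU (Asp) → GAG (Glu) — missense.
Codon 6: UAC (Tyr) → UAG (Stop) — nonsense.
Codon 7: UUC (Phe) → CUC (Leu) — missense.
Synonymous: 1 of 7.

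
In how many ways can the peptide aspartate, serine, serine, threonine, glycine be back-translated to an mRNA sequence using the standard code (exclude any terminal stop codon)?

Asp: 2 codons.
Ser: 6 codons.
Ser: 6 codons.
Thr: 4 codons.
Gly: 4 codons.
2 × 6 × 6 × 4 × 4 = 1152.

1152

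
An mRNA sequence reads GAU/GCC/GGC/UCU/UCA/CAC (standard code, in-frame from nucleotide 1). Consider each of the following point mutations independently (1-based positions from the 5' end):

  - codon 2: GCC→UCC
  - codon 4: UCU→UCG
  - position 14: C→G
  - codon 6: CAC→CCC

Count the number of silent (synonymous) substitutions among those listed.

Codon 2: GCC (Ala) → UCC (Ser) — missense.
Codon 4: UCU (Ser) → UCG (Ser) — synonymous.
Codon 5: UCA (Ser) → UGA (Stop) — nonsense.
Codon 6: CAC (His) → CCC (Pro) — missense.
Synonymous: 1 of 4.

1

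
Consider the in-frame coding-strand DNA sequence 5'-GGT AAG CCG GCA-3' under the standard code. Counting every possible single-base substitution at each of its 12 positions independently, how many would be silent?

Codon 1 (GGT, Gly): 3 synonymous substitutions.
Codon 2 (AAG, Lys): 1 synonymous substitution.
Codon 3 (CCG, Pro): 3 synonymous substitutions.
Codon 4 (GCA, Ala): 3 synonymous substitutions.
Total: 3 + 1 + 3 + 3 = 10.

10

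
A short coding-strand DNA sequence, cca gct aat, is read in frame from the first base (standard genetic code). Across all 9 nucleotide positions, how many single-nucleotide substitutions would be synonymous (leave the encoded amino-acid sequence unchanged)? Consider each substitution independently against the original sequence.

7

Codon 1 (CCA, Pro): 3 synonymous substitutions.
Codon 2 (GCT, Ala): 3 synonymous substitutions.
Codon 3 (AAT, Asn): 1 synonymous substitution.
Total: 3 + 3 + 1 = 7.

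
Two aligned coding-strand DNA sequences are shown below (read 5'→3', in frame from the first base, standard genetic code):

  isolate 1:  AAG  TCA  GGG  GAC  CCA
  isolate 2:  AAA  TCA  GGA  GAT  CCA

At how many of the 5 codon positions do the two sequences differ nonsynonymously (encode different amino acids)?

Codon 1: AAG Lys / AAA Lys — synonymous.
Codon 2: TCA Ser / TCA Ser — identical.
Codon 3: GGG Gly / GGA Gly — synonymous.
Codon 4: GAC Asp / GAT Asp — synonymous.
Codon 5: CCA Pro / CCA Pro — identical.
Nonsynonymous differences: 0.

0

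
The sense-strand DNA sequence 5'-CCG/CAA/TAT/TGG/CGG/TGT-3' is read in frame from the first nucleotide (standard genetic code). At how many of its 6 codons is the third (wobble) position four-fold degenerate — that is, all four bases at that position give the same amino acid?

2

Codon 1 CCG (Pro): third position 4-fold.
Codon 2 CAA (Gln): third position 2-fold.
Codon 3 TAT (Tyr): third position 2-fold.
Codon 4 TGG (Trp): third position 1-fold.
Codon 5 CGG (Arg): third position 4-fold.
Codon 6 TGT (Cys): third position 2-fold.
Four-fold degenerate third positions: 2.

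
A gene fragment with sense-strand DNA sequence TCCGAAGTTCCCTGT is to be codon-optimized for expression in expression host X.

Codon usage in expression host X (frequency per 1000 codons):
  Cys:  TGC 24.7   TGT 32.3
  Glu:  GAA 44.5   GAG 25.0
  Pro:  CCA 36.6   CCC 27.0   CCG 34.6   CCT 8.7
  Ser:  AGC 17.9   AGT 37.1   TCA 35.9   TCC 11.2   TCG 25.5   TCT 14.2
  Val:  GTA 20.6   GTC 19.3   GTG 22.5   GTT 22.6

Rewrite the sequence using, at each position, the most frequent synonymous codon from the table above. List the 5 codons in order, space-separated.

AGT GAA GTT CCA TGT

Codon 1 (Ser): best is AGT at 37.1.
Codon 2 (Glu): best is GAA at 44.5.
Codon 3 (Val): best is GTT at 22.6.
Codon 4 (Pro): best is CCA at 36.6.
Codon 5 (Cys): best is TGT at 32.3.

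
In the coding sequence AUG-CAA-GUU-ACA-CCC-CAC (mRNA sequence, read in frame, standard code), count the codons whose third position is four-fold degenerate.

Codon 1 AUG (Met): third position 1-fold.
Codon 2 CAA (Gln): third position 2-fold.
Codon 3 GUU (Val): third position 4-fold.
Codon 4 ACA (Thr): third position 4-fold.
Codon 5 CCC (Pro): third position 4-fold.
Codon 6 CAC (His): third position 2-fold.
Four-fold degenerate third positions: 3.

3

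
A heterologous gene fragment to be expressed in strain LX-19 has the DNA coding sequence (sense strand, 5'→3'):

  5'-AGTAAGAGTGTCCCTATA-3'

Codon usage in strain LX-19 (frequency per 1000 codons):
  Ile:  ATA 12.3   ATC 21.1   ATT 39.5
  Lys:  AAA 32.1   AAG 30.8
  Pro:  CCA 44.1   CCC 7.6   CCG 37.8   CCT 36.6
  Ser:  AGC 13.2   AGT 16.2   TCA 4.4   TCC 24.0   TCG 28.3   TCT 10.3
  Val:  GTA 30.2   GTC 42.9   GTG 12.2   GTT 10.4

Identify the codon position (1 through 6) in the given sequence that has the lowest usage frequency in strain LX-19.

Codon 1 AGT (Ser): 16.2 per 1000.
Codon 2 AAG (Lys): 30.8 per 1000.
Codon 3 AGT (Ser): 16.2 per 1000.
Codon 4 GTC (Val): 42.9 per 1000.
Codon 5 CCT (Pro): 36.6 per 1000.
Codon 6 ATA (Ile): 12.3 per 1000.
Lowest frequency is 12.3 at codon 6.

6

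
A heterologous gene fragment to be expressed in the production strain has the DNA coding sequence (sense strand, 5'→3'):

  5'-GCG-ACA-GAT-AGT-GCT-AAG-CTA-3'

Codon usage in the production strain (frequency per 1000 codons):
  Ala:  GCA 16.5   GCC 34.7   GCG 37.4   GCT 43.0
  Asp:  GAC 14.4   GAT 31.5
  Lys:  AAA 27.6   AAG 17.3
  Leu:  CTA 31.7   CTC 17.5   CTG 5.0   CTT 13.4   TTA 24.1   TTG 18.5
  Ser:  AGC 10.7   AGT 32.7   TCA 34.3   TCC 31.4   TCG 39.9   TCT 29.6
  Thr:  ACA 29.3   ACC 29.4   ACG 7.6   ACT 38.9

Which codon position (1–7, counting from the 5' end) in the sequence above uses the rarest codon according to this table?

Codon 1 GCG (Ala): 37.4 per 1000.
Codon 2 ACA (Thr): 29.3 per 1000.
Codon 3 GAT (Asp): 31.5 per 1000.
Codon 4 AGT (Ser): 32.7 per 1000.
Codon 5 GCT (Ala): 43.0 per 1000.
Codon 6 AAG (Lys): 17.3 per 1000.
Codon 7 CTA (Leu): 31.7 per 1000.
Lowest frequency is 17.3 at codon 6.

6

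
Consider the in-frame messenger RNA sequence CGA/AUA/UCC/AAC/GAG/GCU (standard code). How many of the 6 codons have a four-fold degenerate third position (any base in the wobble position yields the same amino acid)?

3

Codon 1 CGA (Arg): third position 4-fold.
Codon 2 AUA (Ile): third position 3-fold.
Codon 3 UCC (Ser): third position 4-fold.
Codon 4 AAC (Asn): third position 2-fold.
Codon 5 GAG (Glu): third position 2-fold.
Codon 6 GCU (Ala): third position 4-fold.
Four-fold degenerate third positions: 3.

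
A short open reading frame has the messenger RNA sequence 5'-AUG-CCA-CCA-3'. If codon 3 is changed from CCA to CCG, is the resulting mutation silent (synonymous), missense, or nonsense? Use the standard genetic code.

silent

Position 9 falls in codon 3: CCA → Pro.
After the substitution the codon is CCG → Pro.
Both encode Pro, so the change is synonymous.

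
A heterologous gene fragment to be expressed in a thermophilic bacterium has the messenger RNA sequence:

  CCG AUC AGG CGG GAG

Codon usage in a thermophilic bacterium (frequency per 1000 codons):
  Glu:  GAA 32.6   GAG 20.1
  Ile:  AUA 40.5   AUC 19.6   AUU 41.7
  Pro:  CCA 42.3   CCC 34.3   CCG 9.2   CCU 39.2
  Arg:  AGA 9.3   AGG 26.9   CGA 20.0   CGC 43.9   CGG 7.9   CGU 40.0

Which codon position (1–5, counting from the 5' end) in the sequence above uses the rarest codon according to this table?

Codon 1 CCG (Pro): 9.2 per 1000.
Codon 2 AUC (Ile): 19.6 per 1000.
Codon 3 AGG (Arg): 26.9 per 1000.
Codon 4 CGG (Arg): 7.9 per 1000.
Codon 5 GAG (Glu): 20.1 per 1000.
Lowest frequency is 7.9 at codon 4.

4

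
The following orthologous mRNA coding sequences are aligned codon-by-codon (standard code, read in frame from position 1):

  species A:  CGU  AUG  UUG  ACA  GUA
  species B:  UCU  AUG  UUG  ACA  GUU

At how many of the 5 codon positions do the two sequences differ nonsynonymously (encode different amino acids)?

1

Codon 1: CGU Arg / UCU Ser — nonsynonymous.
Codon 2: AUG Met / AUG Met — identical.
Codon 3: UUG Leu / UUG Leu — identical.
Codon 4: ACA Thr / ACA Thr — identical.
Codon 5: GUA Val / GUU Val — synonymous.
Nonsynonymous differences: 1.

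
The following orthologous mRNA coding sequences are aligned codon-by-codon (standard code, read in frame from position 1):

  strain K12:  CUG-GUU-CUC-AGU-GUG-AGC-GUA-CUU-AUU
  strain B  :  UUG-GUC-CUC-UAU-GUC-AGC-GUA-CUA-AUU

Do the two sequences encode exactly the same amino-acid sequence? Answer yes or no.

no

Codon 1: CUG Leu / UUG Leu — synonymous.
Codon 2: GUU Val / GUC Val — synonymous.
Codon 3: CUC Leu / CUC Leu — identical.
Codon 4: AGU Ser / UAU Tyr — nonsynonymous.
Codon 5: GUG Val / GUC Val — synonymous.
Codon 6: AGC Ser / AGC Ser — identical.
Codon 7: GUA Val / GUA Val — identical.
Codon 8: CUU Leu / CUA Leu — synonymous.
Codon 9: AUU Ile / AUU Ile — identical.
Nonsynonymous differences: 1 → different protein.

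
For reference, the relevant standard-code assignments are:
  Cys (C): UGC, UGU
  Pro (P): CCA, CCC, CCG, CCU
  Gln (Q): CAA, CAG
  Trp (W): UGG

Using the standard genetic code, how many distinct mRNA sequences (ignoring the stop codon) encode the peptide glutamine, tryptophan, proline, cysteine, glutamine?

32

Gln: 2 codons.
Trp: 1 codon.
Pro: 4 codons.
Cys: 2 codons.
Gln: 2 codons.
2 × 1 × 4 × 2 × 2 = 32.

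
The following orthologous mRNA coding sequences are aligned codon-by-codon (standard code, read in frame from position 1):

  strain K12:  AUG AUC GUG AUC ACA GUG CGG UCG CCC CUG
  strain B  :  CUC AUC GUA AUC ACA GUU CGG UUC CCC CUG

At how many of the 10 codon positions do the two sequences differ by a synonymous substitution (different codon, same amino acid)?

2

Codon 1: AUG Met / CUC Leu — nonsynonymous.
Codon 2: AUC Ile / AUC Ile — identical.
Codon 3: GUG Val / GUA Val — synonymous.
Codon 4: AUC Ile / AUC Ile — identical.
Codon 5: ACA Thr / ACA Thr — identical.
Codon 6: GUG Val / GUU Val — synonymous.
Codon 7: CGG Arg / CGG Arg — identical.
Codon 8: UCG Ser / UUC Phe — nonsynonymous.
Codon 9: CCC Pro / CCC Pro — identical.
Codon 10: CUG Leu / CUG Leu — identical.
Synonymous differences: 2.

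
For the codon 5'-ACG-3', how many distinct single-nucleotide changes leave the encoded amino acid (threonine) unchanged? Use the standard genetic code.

3

Position 1: none → 0 synonymous.
Position 2: none → 0 synonymous.
Position 3: ACU, ACC, ACA → 3 synonymous.
Total: 0 + 0 + 3 = 3.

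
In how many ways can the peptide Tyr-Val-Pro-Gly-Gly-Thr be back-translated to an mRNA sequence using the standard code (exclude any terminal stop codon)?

Tyr: 2 codons.
Val: 4 codons.
Pro: 4 codons.
Gly: 4 codons.
Gly: 4 codons.
Thr: 4 codons.
2 × 4 × 4 × 4 × 4 × 4 = 2048.

2048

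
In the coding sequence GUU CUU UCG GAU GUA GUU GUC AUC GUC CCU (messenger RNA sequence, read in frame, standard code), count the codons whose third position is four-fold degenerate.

8

Codon 1 GUU (Val): third position 4-fold.
Codon 2 CUU (Leu): third position 4-fold.
Codon 3 UCG (Ser): third position 4-fold.
Codon 4 GAU (Asp): third position 2-fold.
Codon 5 GUA (Val): third position 4-fold.
Codon 6 GUU (Val): third position 4-fold.
Codon 7 GUC (Val): third position 4-fold.
Codon 8 AUC (Ile): third position 3-fold.
Codon 9 GUC (Val): third position 4-fold.
Codon 10 CCU (Pro): third position 4-fold.
Four-fold degenerate third positions: 8.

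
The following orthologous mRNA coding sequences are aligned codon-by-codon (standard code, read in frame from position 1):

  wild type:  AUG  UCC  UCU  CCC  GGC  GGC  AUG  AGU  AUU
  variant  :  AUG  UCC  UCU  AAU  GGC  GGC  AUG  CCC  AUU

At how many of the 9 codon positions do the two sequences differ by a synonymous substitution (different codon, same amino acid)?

0

Codon 1: AUG Met / AUG Met — identical.
Codon 2: UCC Ser / UCC Ser — identical.
Codon 3: UCU Ser / UCU Ser — identical.
Codon 4: CCC Pro / AAU Asn — nonsynonymous.
Codon 5: GGC Gly / GGC Gly — identical.
Codon 6: GGC Gly / GGC Gly — identical.
Codon 7: AUG Met / AUG Met — identical.
Codon 8: AGU Ser / CCC Pro — nonsynonymous.
Codon 9: AUU Ile / AUU Ile — identical.
Synonymous differences: 0.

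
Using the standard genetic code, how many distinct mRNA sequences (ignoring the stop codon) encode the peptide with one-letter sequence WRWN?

12

Trp: 1 codon.
Arg: 6 codons.
Trp: 1 codon.
Asn: 2 codons.
1 × 6 × 1 × 2 = 12.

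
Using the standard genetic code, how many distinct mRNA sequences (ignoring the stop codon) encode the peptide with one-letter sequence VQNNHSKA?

Val: 4 codons.
Gln: 2 codons.
Asn: 2 codons.
Asn: 2 codons.
His: 2 codons.
Ser: 6 codons.
Lys: 2 codons.
Ala: 4 codons.
4 × 2 × 2 × 2 × 2 × 6 × 2 × 4 = 3072.

3072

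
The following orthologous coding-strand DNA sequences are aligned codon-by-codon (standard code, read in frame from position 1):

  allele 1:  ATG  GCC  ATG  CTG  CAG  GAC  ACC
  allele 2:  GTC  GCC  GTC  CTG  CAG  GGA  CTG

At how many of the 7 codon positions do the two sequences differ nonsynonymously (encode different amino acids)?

Codon 1: ATG Met / GTC Val — nonsynonymous.
Codon 2: GCC Ala / GCC Ala — identical.
Codon 3: ATG Met / GTC Val — nonsynonymous.
Codon 4: CTG Leu / CTG Leu — identical.
Codon 5: CAG Gln / CAG Gln — identical.
Codon 6: GAC Asp / GGA Gly — nonsynonymous.
Codon 7: ACC Thr / CTG Leu — nonsynonymous.
Nonsynonymous differences: 4.

4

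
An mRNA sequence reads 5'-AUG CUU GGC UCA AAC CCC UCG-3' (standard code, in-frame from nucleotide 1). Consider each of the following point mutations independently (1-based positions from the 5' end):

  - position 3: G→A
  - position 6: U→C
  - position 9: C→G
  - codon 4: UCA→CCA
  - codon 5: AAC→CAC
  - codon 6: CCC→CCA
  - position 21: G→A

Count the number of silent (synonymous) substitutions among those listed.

4

Codon 1: AUG (Met) → AUA (Ile) — missense.
Codon 2: CUU (Leu) → CUC (Leu) — synonymous.
Codon 3: GGC (Gly) → GGG (Gly) — synonymous.
Codon 4: UCA (Ser) → CCA (Pro) — missense.
Codon 5: AAC (Asn) → CAC (His) — missense.
Codon 6: CCC (Pro) → CCA (Pro) — synonymous.
Codon 7: UCG (Ser) → UCA (Ser) — synonymous.
Synonymous: 4 of 7.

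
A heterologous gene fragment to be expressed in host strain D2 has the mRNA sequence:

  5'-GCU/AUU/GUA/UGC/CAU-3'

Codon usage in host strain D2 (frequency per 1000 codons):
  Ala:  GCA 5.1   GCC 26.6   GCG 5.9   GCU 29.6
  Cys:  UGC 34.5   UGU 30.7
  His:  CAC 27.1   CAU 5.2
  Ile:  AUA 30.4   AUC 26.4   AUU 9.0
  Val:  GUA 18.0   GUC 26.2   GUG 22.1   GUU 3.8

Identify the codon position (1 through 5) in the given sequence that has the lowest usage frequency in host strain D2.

Codon 1 GCU (Ala): 29.6 per 1000.
Codon 2 AUU (Ile): 9.0 per 1000.
Codon 3 GUA (Val): 18.0 per 1000.
Codon 4 UGC (Cys): 34.5 per 1000.
Codon 5 CAU (His): 5.2 per 1000.
Lowest frequency is 5.2 at codon 5.

5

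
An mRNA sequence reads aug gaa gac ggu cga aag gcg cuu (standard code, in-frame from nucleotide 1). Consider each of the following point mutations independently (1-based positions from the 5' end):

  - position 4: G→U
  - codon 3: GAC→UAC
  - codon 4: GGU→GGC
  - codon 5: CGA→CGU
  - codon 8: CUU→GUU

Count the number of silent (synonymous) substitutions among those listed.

2

Codon 2: GAA (Glu) → UAA (Stop) — nonsense.
Codon 3: GAC (Asp) → UAC (Tyr) — missense.
Codon 4: GGU (Gly) → GGC (Gly) — synonymous.
Codon 5: CGA (Arg) → CGU (Arg) — synonymous.
Codon 8: CUU (Leu) → GUU (Val) — missense.
Synonymous: 2 of 5.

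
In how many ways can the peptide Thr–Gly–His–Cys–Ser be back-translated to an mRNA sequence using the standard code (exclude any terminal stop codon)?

Thr: 4 codons.
Gly: 4 codons.
His: 2 codons.
Cys: 2 codons.
Ser: 6 codons.
4 × 4 × 2 × 2 × 6 = 384.

384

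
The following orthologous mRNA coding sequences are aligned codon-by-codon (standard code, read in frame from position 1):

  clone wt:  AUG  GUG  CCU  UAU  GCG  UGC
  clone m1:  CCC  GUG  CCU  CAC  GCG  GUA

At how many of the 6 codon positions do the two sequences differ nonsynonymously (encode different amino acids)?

3

Codon 1: AUG Met / CCC Pro — nonsynonymous.
Codon 2: GUG Val / GUG Val — identical.
Codon 3: CCU Pro / CCU Pro — identical.
Codon 4: UAU Tyr / CAC His — nonsynonymous.
Codon 5: GCG Ala / GCG Ala — identical.
Codon 6: UGC Cys / GUA Val — nonsynonymous.
Nonsynonymous differences: 3.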